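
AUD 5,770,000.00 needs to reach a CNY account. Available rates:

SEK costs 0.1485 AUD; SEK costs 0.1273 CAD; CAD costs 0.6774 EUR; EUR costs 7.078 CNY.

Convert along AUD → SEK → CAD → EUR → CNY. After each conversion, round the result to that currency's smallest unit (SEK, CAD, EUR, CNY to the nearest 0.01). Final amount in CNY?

CNY 23,715,567.04

AUD 5,770,000.00 ÷ 0.1485 = SEK 38,855,218.86
SEK 38,855,218.86 × 0.1273 = CAD 4,946,269.36
CAD 4,946,269.36 × 0.6774 = EUR 3,350,602.86
EUR 3,350,602.86 × 7.078 = CNY 23,715,567.04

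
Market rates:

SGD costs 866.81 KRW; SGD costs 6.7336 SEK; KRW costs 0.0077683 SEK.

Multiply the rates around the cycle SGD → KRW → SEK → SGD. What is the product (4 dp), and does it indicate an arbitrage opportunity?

1.0000 (no arbitrage)

Around SGD → KRW → SEK → SGD: 1 × 866.81 × 0.0077683 ÷ 6.7336 = 1.000006
Product ≈ 1 (deviation 0.001%, within rounding noise).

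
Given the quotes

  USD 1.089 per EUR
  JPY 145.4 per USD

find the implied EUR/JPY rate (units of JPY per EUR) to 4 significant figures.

EUR/JPY = 158.3

1 EUR × 1.089 = 1.089 USD
1.089 USD × 145.4 = 158.341 JPY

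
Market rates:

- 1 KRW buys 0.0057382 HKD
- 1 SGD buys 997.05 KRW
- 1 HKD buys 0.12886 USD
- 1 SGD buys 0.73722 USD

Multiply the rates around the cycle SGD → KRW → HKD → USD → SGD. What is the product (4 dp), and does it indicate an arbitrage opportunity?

Around SGD → KRW → HKD → USD → SGD: 1 × 997.05 × 0.0057382 × 0.12886 ÷ 0.73722 = 1.000031
Product ≈ 1 (deviation 0.003%, within rounding noise).

1.0000 (no arbitrage)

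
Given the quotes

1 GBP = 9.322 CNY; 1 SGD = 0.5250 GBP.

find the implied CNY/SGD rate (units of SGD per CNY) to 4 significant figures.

1 CNY ÷ 9.322 = 0.107273 GBP
0.107273 GBP ÷ 0.5250 = 0.20433 SGD

CNY/SGD = 0.2043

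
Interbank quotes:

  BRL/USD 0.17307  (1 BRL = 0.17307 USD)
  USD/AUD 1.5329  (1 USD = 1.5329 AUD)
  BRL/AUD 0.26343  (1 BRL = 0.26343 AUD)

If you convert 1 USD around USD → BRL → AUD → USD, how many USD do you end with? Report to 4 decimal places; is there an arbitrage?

0.9930 (arbitrage exists)

Around USD → BRL → AUD → USD: 1 ÷ 0.17307 × 0.26343 ÷ 1.5329 = 0.992955
Product < 1; profitable direction is USD → AUD → BRL → USD.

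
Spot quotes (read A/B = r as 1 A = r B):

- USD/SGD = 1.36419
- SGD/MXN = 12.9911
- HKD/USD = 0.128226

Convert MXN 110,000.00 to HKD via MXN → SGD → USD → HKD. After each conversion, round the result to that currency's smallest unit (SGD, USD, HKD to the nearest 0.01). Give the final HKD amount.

HKD 48,405.63

MXN 110,000.00 ÷ 12.9911 = SGD 8,467.34
SGD 8,467.34 ÷ 1.36419 = USD 6,206.86
USD 6,206.86 ÷ 0.128226 = HKD 48,405.63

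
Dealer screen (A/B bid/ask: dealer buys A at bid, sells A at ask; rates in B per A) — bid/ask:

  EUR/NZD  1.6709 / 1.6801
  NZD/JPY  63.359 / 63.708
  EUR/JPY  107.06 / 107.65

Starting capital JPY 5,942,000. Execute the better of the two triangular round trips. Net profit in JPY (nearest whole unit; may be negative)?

Best loop JPY → NZD → EUR → JPY:
JPY 5,942,000 ÷ 63.708 (buy NZD at ask) = NZD 93,269.29
NZD 93,269.29 ÷ 1.6801 (buy EUR at ask) = EUR 55,514.13
EUR 55,514.13 × 107.06 (sell EUR at bid) = JPY 5,943,343

Net profit: JPY 1,343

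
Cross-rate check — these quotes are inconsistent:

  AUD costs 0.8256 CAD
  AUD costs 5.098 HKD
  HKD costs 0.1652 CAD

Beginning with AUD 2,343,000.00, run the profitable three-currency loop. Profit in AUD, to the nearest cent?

Profitable loop is AUD → HKD → CAD → AUD:
AUD 2,343,000.00 × 5.098 = HKD 11,944,614.00
HKD 11,944,614.00 × 0.1652 = CAD 1,973,250.23
CAD 1,973,250.23 ÷ 0.8256 = AUD 2,390,080.22
Profit = AUD 2,390,080.22 − AUD 2,343,000.00

Profit: AUD 47,080.22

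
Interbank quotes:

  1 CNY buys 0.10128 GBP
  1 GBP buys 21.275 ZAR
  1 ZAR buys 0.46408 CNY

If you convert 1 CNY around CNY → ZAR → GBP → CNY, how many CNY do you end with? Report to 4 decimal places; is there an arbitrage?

1.0000 (no arbitrage)

Around CNY → ZAR → GBP → CNY: 1 ÷ 0.46408 ÷ 21.275 ÷ 0.10128 = 1.000032
Product ≈ 1 (deviation 0.003%, within rounding noise).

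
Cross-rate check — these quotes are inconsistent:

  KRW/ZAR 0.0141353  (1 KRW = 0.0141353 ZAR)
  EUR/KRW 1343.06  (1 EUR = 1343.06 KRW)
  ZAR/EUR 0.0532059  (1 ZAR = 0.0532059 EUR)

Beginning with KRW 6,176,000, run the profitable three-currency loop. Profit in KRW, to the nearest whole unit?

Profitable loop is KRW → ZAR → EUR → KRW:
KRW 6,176,000 × 0.0141353 = ZAR 87,299.61
ZAR 87,299.61 × 0.0532059 = EUR 4,644.85
EUR 4,644.85 × 1343.06 = KRW 6,238,318
Profit = KRW 6,238,318 − KRW 6,176,000

Profit: KRW 62,318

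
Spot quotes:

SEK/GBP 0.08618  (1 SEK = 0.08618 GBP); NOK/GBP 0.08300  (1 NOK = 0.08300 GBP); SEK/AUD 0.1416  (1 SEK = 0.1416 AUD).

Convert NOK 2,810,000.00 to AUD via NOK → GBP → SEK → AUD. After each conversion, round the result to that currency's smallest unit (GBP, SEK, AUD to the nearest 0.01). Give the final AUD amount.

AUD 383,213.83

NOK 2,810,000.00 × 0.08300 = GBP 233,230.00
GBP 233,230.00 ÷ 0.08618 = SEK 2,706,312.37
SEK 2,706,312.37 × 0.1416 = AUD 383,213.83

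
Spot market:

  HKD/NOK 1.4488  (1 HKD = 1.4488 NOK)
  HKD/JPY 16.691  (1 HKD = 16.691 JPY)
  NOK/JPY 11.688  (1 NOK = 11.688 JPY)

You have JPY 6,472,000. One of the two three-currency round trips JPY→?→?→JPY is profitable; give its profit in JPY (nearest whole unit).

Profit: JPY 94,059

Profitable loop is JPY → HKD → NOK → JPY:
JPY 6,472,000 ÷ 16.691 = HKD 387,753.88
HKD 387,753.88 × 1.4488 = NOK 561,777.82
NOK 561,777.82 × 11.688 = JPY 6,566,059
Profit = JPY 6,566,059 − JPY 6,472,000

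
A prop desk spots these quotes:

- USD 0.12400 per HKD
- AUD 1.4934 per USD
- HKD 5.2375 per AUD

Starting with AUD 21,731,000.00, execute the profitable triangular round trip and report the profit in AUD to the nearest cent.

Profit: AUD 674,665.28

Profitable loop is AUD → USD → HKD → AUD:
AUD 21,731,000.00 ÷ 1.4934 = USD 14,551,359.31
USD 14,551,359.31 ÷ 0.12400 = HKD 117,349,671.89
HKD 117,349,671.89 ÷ 5.2375 = AUD 22,405,665.28
Profit = AUD 22,405,665.28 − AUD 21,731,000.00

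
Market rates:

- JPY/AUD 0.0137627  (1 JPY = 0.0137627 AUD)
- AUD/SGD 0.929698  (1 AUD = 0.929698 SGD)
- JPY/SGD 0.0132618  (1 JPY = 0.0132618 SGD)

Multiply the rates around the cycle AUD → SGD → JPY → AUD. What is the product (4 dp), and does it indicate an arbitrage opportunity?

Around AUD → SGD → JPY → AUD: 1 × 0.929698 ÷ 0.0132618 × 0.0137627 = 0.964813
Product < 1; profitable direction is AUD → JPY → SGD → AUD.

0.9648 (arbitrage exists)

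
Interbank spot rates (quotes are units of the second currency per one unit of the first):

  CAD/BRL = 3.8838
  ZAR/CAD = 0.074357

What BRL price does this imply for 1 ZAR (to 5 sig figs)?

ZAR/BRL = 0.28879

1 ZAR × 0.074357 = 0.074357 CAD
0.074357 CAD × 3.8838 = 0.288788 BRL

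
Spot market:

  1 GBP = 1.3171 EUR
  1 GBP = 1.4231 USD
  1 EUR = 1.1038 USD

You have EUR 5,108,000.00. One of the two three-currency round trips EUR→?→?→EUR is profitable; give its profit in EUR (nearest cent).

Profit: EUR 110,246.73

Profitable loop is EUR → USD → GBP → EUR:
EUR 5,108,000.00 × 1.1038 = USD 5,638,210.40
USD 5,638,210.40 ÷ 1.4231 = GBP 3,961,921.44
GBP 3,961,921.44 × 1.3171 = EUR 5,218,246.73
Profit = EUR 5,218,246.73 − EUR 5,108,000.00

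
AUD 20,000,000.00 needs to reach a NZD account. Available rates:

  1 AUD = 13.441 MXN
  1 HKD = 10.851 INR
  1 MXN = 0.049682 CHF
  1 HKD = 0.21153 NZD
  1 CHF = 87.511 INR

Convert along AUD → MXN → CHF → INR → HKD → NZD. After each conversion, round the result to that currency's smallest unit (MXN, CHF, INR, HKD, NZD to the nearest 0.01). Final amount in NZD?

NZD 22,783,765.38

AUD 20,000,000.00 × 13.441 = MXN 268,820,000.00
MXN 268,820,000.00 × 0.049682 = CHF 13,355,515.24
CHF 13,355,515.24 × 87.511 = INR 1,168,754,494.17
INR 1,168,754,494.17 ÷ 10.851 = HKD 107,709,381.09
HKD 107,709,381.09 × 0.21153 = NZD 22,783,765.38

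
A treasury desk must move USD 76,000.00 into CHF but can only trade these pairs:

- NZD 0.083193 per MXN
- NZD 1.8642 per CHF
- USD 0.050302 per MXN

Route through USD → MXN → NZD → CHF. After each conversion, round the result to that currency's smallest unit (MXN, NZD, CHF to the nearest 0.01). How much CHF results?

USD 76,000.00 ÷ 0.050302 = MXN 1,510,874.32
MXN 1,510,874.32 × 0.083193 = NZD 125,694.17
NZD 125,694.17 ÷ 1.8642 = CHF 67,425.26

CHF 67,425.26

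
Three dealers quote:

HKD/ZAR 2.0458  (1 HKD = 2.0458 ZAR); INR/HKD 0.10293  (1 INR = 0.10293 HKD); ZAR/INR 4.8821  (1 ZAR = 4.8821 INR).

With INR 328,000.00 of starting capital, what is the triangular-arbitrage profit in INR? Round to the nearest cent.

Profit: INR 9,198.52

Profitable loop is INR → HKD → ZAR → INR:
INR 328,000.00 × 0.10293 = HKD 33,761.04
HKD 33,761.04 × 2.0458 = ZAR 69,068.34
ZAR 69,068.34 × 4.8821 = INR 337,198.52
Profit = INR 337,198.52 − INR 328,000.00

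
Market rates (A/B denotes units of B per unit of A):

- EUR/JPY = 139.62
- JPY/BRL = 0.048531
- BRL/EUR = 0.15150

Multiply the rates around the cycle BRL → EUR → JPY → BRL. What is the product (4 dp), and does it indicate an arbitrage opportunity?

Around BRL → EUR → JPY → BRL: 1 × 0.15150 × 139.62 × 0.048531 = 1.026549
Product > 1; profitable direction is BRL → EUR → JPY → BRL.

1.0265 (arbitrage exists)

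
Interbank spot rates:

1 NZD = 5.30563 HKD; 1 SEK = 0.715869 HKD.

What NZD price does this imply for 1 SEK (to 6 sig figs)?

SEK/NZD = 0.134926

1 SEK × 0.715869 = 0.715869 HKD
0.715869 HKD ÷ 5.30563 = 0.134926 NZD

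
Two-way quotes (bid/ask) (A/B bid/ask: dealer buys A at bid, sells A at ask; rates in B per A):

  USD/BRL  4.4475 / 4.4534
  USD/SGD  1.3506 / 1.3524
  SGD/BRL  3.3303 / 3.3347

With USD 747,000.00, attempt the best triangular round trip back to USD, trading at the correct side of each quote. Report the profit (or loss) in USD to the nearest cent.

Net profit: USD 7,464.83

Best loop USD → SGD → BRL → USD:
USD 747,000.00 × 1.3506 (sell USD at bid) = SGD 1,008,898.20
SGD 1,008,898.20 × 3.3303 (sell SGD at bid) = BRL 3,359,933.68
BRL 3,359,933.68 ÷ 4.4534 (buy USD at ask) = USD 754,464.83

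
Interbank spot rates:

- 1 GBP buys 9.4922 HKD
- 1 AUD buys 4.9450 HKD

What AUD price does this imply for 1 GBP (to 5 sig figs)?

1 GBP × 9.4922 = 9.4922 HKD
9.4922 HKD ÷ 4.9450 = 1.91956 AUD

GBP/AUD = 1.9196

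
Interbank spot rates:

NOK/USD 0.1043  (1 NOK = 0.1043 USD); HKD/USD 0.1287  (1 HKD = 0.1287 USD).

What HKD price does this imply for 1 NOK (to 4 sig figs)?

1 NOK × 0.1043 = 0.1043 USD
0.1043 USD ÷ 0.1287 = 0.810412 HKD

NOK/HKD = 0.8104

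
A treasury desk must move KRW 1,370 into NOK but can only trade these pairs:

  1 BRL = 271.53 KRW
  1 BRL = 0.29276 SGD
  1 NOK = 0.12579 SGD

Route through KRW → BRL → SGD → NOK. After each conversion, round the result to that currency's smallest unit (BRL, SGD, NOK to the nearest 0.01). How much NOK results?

NOK 11.77

KRW 1,370 ÷ 271.53 = BRL 5.05
BRL 5.05 × 0.29276 = SGD 1.48
SGD 1.48 ÷ 0.12579 = NOK 11.77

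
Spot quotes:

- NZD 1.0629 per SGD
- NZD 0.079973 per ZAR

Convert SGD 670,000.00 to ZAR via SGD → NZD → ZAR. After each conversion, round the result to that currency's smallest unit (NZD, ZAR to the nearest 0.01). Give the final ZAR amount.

ZAR 8,904,792.87

SGD 670,000.00 × 1.0629 = NZD 712,143.00
NZD 712,143.00 ÷ 0.079973 = ZAR 8,904,792.87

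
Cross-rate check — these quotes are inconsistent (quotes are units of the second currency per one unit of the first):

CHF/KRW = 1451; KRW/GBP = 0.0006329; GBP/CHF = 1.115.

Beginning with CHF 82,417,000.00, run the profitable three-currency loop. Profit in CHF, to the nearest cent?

Profitable loop is CHF → KRW → GBP → CHF:
CHF 82,417,000.00 × 1451 = KRW 119,587,067,000
KRW 119,587,067,000 × 0.0006329 = GBP 75,686,654.70
GBP 75,686,654.70 × 1.115 = CHF 84,390,620.00
Profit = CHF 84,390,620.00 − CHF 82,417,000.00

Profit: CHF 1,973,620.00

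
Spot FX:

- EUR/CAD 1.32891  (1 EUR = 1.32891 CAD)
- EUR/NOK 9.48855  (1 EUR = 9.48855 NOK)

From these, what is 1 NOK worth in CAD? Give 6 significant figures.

1 NOK ÷ 9.48855 = 0.10539 EUR
0.10539 EUR × 1.32891 = 0.140054 CAD

NOK/CAD = 0.140054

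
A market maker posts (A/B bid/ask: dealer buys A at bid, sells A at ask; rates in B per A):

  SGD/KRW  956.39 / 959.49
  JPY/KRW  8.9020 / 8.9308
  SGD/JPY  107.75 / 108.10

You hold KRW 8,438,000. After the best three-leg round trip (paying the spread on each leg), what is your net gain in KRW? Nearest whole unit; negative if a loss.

Best loop KRW → SGD → JPY → KRW:
KRW 8,438,000 ÷ 959.49 (buy SGD at ask) = SGD 8,794.26
SGD 8,794.26 × 107.75 (sell SGD at bid) = JPY 947,581
JPY 947,581 × 8.9020 (sell JPY at bid) = KRW 8,435,366

Net result: KRW -2,634 (no profitable arbitrage after spreads)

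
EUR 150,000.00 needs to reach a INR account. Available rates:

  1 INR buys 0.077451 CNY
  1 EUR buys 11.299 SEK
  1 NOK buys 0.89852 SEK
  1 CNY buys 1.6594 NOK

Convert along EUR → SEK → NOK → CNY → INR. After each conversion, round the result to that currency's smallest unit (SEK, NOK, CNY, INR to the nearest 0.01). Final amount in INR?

EUR 150,000.00 × 11.299 = SEK 1,694,850.00
SEK 1,694,850.00 ÷ 0.89852 = NOK 1,886,268.53
NOK 1,886,268.53 ÷ 1.6594 = CNY 1,136,717.21
CNY 1,136,717.21 ÷ 0.077451 = INR 14,676,598.24

INR 14,676,598.24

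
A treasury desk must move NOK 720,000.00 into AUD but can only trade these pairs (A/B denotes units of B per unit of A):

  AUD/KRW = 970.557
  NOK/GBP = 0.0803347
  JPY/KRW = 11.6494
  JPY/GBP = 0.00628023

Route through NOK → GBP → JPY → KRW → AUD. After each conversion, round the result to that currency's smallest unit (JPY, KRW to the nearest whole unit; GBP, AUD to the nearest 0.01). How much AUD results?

AUD 110,545.89

NOK 720,000.00 × 0.0803347 = GBP 57,840.98
GBP 57,840.98 ÷ 0.00628023 = JPY 9,210,010
JPY 9,210,010 × 11.6494 = KRW 107,291,090
KRW 107,291,090 ÷ 970.557 = AUD 110,545.89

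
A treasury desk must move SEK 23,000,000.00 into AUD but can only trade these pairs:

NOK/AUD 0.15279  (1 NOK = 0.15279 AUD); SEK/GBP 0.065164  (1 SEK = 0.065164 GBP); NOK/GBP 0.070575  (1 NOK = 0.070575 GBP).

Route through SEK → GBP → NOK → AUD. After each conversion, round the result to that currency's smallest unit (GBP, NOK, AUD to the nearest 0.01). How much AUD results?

AUD 3,244,737.85

SEK 23,000,000.00 × 0.065164 = GBP 1,498,772.00
GBP 1,498,772.00 ÷ 0.070575 = NOK 21,236,585.19
NOK 21,236,585.19 × 0.15279 = AUD 3,244,737.85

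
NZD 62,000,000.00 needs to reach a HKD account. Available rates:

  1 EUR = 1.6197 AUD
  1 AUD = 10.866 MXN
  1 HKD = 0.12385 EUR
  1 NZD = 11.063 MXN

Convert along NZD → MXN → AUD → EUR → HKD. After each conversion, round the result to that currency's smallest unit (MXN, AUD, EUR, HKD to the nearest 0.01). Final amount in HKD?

HKD 314,676,497.86

NZD 62,000,000.00 × 11.063 = MXN 685,906,000.00
MXN 685,906,000.00 ÷ 10.866 = AUD 63,124,056.69
AUD 63,124,056.69 ÷ 1.6197 = EUR 38,972,684.26
EUR 38,972,684.26 ÷ 0.12385 = HKD 314,676,497.86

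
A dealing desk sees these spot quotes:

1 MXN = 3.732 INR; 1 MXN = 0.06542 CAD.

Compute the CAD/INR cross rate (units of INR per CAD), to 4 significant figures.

CAD/INR = 57.05

1 CAD ÷ 0.06542 = 15.2858 MXN
15.2858 MXN × 3.732 = 57.0468 INR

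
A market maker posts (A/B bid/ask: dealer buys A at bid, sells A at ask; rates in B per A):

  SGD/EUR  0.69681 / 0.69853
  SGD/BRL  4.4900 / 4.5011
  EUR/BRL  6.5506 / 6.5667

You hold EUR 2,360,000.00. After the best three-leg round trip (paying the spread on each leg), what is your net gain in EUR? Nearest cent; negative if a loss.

Best loop EUR → BRL → SGD → EUR:
EUR 2,360,000.00 × 6.5506 (sell EUR at bid) = BRL 15,459,416.00
BRL 15,459,416.00 ÷ 4.5011 (buy SGD at ask) = SGD 3,434,586.21
SGD 3,434,586.21 × 0.69681 (sell SGD at bid) = EUR 2,393,254.02

Net profit: EUR 33,254.02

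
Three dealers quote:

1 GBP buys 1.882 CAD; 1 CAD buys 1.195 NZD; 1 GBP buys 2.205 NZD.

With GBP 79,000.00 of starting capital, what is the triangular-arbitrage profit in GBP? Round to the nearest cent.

Profit: GBP 1,576.06

Profitable loop is GBP → CAD → NZD → GBP:
GBP 79,000.00 × 1.882 = CAD 148,678.00
CAD 148,678.00 × 1.195 = NZD 177,670.21
NZD 177,670.21 ÷ 2.205 = GBP 80,576.06
Profit = GBP 80,576.06 − GBP 79,000.00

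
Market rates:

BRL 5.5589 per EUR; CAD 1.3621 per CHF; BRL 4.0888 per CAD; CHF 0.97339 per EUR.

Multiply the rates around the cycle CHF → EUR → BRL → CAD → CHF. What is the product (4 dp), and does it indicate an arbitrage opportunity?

1.0254 (arbitrage exists)

Around CHF → EUR → BRL → CAD → CHF: 1 ÷ 0.97339 × 5.5589 ÷ 4.0888 ÷ 1.3621 = 1.025409
Product > 1; profitable direction is CHF → EUR → BRL → CAD → CHF.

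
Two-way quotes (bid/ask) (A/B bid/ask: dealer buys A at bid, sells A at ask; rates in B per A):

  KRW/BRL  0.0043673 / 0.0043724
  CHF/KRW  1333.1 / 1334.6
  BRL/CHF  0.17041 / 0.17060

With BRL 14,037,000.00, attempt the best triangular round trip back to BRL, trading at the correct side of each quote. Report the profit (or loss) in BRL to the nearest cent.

Best loop BRL → KRW → CHF → BRL:
BRL 14,037,000.00 ÷ 0.0043724 (buy KRW at ask) = KRW 3,210,365,017
KRW 3,210,365,017 ÷ 1334.6 (buy CHF at ask) = CHF 2,405,488.55
CHF 2,405,488.55 ÷ 0.17060 (buy BRL at ask) = BRL 14,100,167.34

Net profit: BRL 63,167.34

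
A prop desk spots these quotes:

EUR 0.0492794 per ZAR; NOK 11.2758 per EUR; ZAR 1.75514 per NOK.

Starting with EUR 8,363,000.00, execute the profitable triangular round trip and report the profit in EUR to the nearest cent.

Profit: EUR 212,067.69

Profitable loop is EUR → ZAR → NOK → EUR:
EUR 8,363,000.00 ÷ 0.0492794 = ZAR 169,705,799.99
ZAR 169,705,799.99 ÷ 1.75514 = NOK 96,690,748.31
NOK 96,690,748.31 ÷ 11.2758 = EUR 8,575,067.69
Profit = EUR 8,575,067.69 − EUR 8,363,000.00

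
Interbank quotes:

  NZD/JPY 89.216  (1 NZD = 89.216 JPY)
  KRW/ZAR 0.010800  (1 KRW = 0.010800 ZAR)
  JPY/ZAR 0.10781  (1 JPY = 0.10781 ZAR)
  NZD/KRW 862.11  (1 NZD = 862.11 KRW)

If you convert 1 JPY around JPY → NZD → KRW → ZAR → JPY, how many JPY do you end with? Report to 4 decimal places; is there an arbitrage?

Around JPY → NZD → KRW → ZAR → JPY: 1 ÷ 89.216 × 862.11 × 0.010800 ÷ 0.10781 = 0.968021
Product < 1; profitable direction is JPY → ZAR → KRW → NZD → JPY.

0.9680 (arbitrage exists)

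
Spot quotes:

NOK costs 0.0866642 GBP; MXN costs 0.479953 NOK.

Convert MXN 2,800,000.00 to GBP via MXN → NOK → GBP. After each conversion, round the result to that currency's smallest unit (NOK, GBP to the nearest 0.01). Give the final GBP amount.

MXN 2,800,000.00 × 0.479953 = NOK 1,343,868.40
NOK 1,343,868.40 × 0.0866642 = GBP 116,465.28

GBP 116,465.28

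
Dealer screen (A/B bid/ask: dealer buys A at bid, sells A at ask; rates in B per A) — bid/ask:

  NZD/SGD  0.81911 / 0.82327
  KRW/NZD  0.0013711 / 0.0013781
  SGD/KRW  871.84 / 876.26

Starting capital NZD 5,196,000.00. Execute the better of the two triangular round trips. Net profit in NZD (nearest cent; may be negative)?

Net profit: NZD 30,526.21

Best loop NZD → KRW → SGD → NZD:
NZD 5,196,000.00 ÷ 0.0013781 (buy KRW at ask) = KRW 3,770,408,533
KRW 3,770,408,533 ÷ 876.26 (buy SGD at ask) = SGD 4,302,842.23
SGD 4,302,842.23 ÷ 0.82327 (buy NZD at ask) = NZD 5,226,526.21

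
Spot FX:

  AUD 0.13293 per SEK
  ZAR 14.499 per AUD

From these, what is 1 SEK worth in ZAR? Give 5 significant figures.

SEK/ZAR = 1.9274

1 SEK × 0.13293 = 0.13293 AUD
0.13293 AUD × 14.499 = 1.92735 ZAR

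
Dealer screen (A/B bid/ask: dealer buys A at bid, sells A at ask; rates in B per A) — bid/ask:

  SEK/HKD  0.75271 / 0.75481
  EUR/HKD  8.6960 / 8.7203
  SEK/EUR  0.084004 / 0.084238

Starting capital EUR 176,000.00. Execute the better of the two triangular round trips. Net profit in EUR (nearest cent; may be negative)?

Net profit: EUR 4,343.66

Best loop EUR → SEK → HKD → EUR:
EUR 176,000.00 ÷ 0.084238 (buy SEK at ask) = SEK 2,089,318.36
SEK 2,089,318.36 × 0.75271 (sell SEK at bid) = HKD 1,572,650.82
HKD 1,572,650.82 ÷ 8.7203 (buy EUR at ask) = EUR 180,343.66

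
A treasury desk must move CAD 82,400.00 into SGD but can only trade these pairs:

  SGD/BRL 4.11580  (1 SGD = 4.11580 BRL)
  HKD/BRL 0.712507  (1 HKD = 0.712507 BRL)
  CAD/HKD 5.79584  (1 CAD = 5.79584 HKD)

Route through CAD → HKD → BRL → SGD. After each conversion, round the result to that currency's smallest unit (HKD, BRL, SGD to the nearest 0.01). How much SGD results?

CAD 82,400.00 × 5.79584 = HKD 477,577.22
HKD 477,577.22 × 0.712507 = BRL 340,277.11
BRL 340,277.11 ÷ 4.11580 = SGD 82,675.81

SGD 82,675.81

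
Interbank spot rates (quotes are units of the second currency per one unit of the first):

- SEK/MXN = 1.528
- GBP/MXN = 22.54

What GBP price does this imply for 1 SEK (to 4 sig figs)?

1 SEK × 1.528 = 1.528 MXN
1.528 MXN ÷ 22.54 = 0.0677906 GBP

SEK/GBP = 0.06779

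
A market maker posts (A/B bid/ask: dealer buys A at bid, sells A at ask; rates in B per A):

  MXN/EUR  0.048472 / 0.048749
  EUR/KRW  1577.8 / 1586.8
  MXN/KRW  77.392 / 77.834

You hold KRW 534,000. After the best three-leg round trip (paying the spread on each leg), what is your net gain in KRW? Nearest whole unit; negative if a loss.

Best loop KRW → EUR → MXN → KRW:
KRW 534,000 ÷ 1586.8 (buy EUR at ask) = EUR 336.53
EUR 336.53 ÷ 0.048749 (buy MXN at ask) = MXN 6,903.25
MXN 6,903.25 × 77.392 (sell MXN at bid) = KRW 534,256

Net profit: KRW 256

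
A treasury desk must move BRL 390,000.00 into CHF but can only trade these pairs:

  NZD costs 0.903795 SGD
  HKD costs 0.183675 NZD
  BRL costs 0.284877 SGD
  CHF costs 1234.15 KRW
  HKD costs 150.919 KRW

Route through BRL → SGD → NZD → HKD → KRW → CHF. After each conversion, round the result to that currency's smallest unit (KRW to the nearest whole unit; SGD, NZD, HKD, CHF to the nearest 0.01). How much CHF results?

BRL 390,000.00 × 0.284877 = SGD 111,102.03
SGD 111,102.03 ÷ 0.903795 = NZD 122,928.35
NZD 122,928.35 ÷ 0.183675 = HKD 669,270.99
HKD 669,270.99 × 150.919 = KRW 101,005,709
KRW 101,005,709 ÷ 1234.15 = CHF 81,842.33

CHF 81,842.33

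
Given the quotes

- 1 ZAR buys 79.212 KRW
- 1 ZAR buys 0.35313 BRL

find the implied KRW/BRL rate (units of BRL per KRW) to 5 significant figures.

KRW/BRL = 0.0044580

1 KRW ÷ 79.212 = 0.0126243 ZAR
0.0126243 ZAR × 0.35313 = 0.00445804 BRL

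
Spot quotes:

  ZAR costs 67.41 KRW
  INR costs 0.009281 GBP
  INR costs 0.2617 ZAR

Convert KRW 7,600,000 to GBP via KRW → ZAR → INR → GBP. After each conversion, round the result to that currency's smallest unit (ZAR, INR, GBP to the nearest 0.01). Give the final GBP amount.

KRW 7,600,000 ÷ 67.41 = ZAR 112,742.92
ZAR 112,742.92 ÷ 0.2617 = INR 430,809.78
INR 430,809.78 × 0.009281 = GBP 3,998.35

GBP 3,998.35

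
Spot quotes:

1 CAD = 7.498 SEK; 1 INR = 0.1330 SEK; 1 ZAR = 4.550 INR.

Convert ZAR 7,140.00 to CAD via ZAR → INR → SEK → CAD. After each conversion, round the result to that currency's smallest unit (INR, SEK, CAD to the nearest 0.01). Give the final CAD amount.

ZAR 7,140.00 × 4.550 = INR 32,487.00
INR 32,487.00 × 0.1330 = SEK 4,320.77
SEK 4,320.77 ÷ 7.498 = CAD 576.26

CAD 576.26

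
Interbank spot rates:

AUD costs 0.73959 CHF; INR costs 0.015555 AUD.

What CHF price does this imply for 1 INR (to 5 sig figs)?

INR/CHF = 0.011504

1 INR × 0.015555 = 0.015555 AUD
0.015555 AUD × 0.73959 = 0.0115043 CHF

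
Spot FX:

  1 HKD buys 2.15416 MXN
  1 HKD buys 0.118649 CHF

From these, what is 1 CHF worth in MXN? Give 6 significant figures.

CHF/MXN = 18.1557

1 CHF ÷ 0.118649 = 8.42822 HKD
8.42822 HKD × 2.15416 = 18.1557 MXN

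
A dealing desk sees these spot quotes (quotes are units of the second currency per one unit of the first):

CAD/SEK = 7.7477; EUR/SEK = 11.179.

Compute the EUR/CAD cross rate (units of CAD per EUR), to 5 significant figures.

1 EUR × 11.179 = 11.179 SEK
11.179 SEK ÷ 7.7477 = 1.44288 CAD

EUR/CAD = 1.4429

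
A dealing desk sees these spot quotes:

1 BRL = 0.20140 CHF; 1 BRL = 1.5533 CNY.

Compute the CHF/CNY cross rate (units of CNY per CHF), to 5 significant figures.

1 CHF ÷ 0.20140 = 4.96524 BRL
4.96524 BRL × 1.5533 = 7.71251 CNY

CHF/CNY = 7.7125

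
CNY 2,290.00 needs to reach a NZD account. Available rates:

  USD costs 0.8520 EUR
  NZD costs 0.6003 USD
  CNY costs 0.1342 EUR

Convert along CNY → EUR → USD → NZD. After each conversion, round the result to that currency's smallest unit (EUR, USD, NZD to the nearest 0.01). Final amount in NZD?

CNY 2,290.00 × 0.1342 = EUR 307.32
EUR 307.32 ÷ 0.8520 = USD 360.70
USD 360.70 ÷ 0.6003 = NZD 600.87

NZD 600.87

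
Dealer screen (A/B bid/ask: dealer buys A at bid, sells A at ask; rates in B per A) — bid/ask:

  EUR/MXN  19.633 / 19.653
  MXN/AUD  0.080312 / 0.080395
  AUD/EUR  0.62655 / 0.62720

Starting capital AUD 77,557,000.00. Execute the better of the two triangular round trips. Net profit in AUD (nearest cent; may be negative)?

Best loop AUD → MXN → EUR → AUD:
AUD 77,557,000.00 ÷ 0.080395 (buy MXN at ask) = MXN 964,699,297.22
MXN 964,699,297.22 ÷ 19.653 (buy EUR at ask) = EUR 49,086,617.68
EUR 49,086,617.68 ÷ 0.62720 (buy AUD at ask) = AUD 78,263,102.16

Net profit: AUD 706,102.16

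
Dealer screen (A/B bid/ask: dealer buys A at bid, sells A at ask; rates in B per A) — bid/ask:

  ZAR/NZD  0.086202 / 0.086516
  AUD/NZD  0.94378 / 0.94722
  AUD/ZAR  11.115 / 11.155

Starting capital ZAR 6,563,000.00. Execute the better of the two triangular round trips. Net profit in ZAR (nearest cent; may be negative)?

Best loop ZAR → NZD → AUD → ZAR:
ZAR 6,563,000.00 × 0.086202 (sell ZAR at bid) = NZD 565,743.73
NZD 565,743.73 ÷ 0.94722 (buy AUD at ask) = AUD 597,267.50
AUD 597,267.50 × 11.115 (sell AUD at bid) = ZAR 6,638,628.32

Net profit: ZAR 75,628.32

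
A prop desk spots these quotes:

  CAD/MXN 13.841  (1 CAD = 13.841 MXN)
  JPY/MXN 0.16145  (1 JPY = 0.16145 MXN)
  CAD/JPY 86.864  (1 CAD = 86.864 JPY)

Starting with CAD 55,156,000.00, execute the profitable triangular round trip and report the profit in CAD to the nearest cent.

Profitable loop is CAD → JPY → MXN → CAD:
CAD 55,156,000.00 × 86.864 = JPY 4,791,070,784
JPY 4,791,070,784 × 0.16145 = MXN 773,518,378.08
MXN 773,518,378.08 ÷ 13.841 = CAD 55,886,018.21
Profit = CAD 55,886,018.21 − CAD 55,156,000.00

Profit: CAD 730,018.21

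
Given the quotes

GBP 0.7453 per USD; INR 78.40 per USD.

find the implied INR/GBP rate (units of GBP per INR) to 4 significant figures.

1 INR ÷ 78.40 = 0.0127551 USD
0.0127551 USD × 0.7453 = 0.00950638 GBP

INR/GBP = 0.009506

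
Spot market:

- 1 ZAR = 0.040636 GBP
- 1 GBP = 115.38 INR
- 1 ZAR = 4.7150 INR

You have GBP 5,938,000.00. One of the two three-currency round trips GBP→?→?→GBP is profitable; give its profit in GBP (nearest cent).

Profit: GBP 33,458.30

Profitable loop is GBP → ZAR → INR → GBP:
GBP 5,938,000.00 ÷ 0.040636 = ZAR 146,126,587.26
ZAR 146,126,587.26 × 4.7150 = INR 688,986,858.94
INR 688,986,858.94 ÷ 115.38 = GBP 5,971,458.30
Profit = GBP 5,971,458.30 − GBP 5,938,000.00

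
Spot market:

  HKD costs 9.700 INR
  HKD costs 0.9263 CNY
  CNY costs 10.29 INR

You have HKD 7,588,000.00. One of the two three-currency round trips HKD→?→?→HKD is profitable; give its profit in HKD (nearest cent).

Profit: HKD 134,039.48

Profitable loop is HKD → INR → CNY → HKD:
HKD 7,588,000.00 × 9.700 = INR 73,603,600.00
INR 73,603,600.00 ÷ 10.29 = CNY 7,152,925.17
CNY 7,152,925.17 ÷ 0.9263 = HKD 7,722,039.48
Profit = HKD 7,722,039.48 − HKD 7,588,000.00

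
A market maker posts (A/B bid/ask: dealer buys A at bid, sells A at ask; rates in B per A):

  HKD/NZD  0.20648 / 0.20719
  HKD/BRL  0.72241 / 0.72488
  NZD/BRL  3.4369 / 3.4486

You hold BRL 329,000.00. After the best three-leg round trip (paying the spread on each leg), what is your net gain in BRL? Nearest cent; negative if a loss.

Net profit: BRL 3,635.07

Best loop BRL → NZD → HKD → BRL:
BRL 329,000.00 ÷ 3.4486 (buy NZD at ask) = NZD 95,401.03
NZD 95,401.03 ÷ 0.20719 (buy HKD at ask) = HKD 460,451.92
HKD 460,451.92 × 0.72241 (sell HKD at bid) = BRL 332,635.07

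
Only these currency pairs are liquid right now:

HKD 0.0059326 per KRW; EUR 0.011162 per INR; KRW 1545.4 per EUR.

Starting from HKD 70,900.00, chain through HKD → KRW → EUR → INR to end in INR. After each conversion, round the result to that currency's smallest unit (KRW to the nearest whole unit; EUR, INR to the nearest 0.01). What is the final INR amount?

INR 692,816.70

HKD 70,900.00 ÷ 0.0059326 = KRW 11,950,915
KRW 11,950,915 ÷ 1545.4 = EUR 7,733.22
EUR 7,733.22 ÷ 0.011162 = INR 692,816.70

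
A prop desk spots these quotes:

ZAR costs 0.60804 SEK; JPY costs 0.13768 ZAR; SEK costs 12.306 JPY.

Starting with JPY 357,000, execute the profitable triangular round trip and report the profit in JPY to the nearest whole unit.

Profitable loop is JPY → ZAR → SEK → JPY:
JPY 357,000 × 0.13768 = ZAR 49,151.76
ZAR 49,151.76 × 0.60804 = SEK 29,886.24
SEK 29,886.24 × 12.306 = JPY 367,780
Profit = JPY 367,780 − JPY 357,000

Profit: JPY 10,780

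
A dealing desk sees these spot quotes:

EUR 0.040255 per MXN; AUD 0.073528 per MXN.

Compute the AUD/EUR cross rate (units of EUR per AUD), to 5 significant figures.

AUD/EUR = 0.54748

1 AUD ÷ 0.073528 = 13.6003 MXN
13.6003 MXN × 0.040255 = 0.547479 EUR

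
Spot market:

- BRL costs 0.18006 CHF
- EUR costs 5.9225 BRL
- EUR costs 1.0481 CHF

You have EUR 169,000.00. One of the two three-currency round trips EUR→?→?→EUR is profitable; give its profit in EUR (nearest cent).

Profit: EUR 2,951.63

Profitable loop is EUR → BRL → CHF → EUR:
EUR 169,000.00 × 5.9225 = BRL 1,000,902.50
BRL 1,000,902.50 × 0.18006 = CHF 180,222.50
CHF 180,222.50 ÷ 1.0481 = EUR 171,951.63
Profit = EUR 171,951.63 − EUR 169,000.00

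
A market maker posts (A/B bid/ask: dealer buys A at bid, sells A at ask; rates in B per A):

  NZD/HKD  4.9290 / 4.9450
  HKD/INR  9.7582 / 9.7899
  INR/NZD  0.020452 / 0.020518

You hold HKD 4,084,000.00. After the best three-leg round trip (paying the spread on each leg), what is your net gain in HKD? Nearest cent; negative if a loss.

Net profit: HKD 27,555.49

Best loop HKD → NZD → INR → HKD:
HKD 4,084,000.00 ÷ 4.9450 (buy NZD at ask) = NZD 825,884.73
NZD 825,884.73 ÷ 0.020518 (buy INR at ask) = INR 40,251,717.13
INR 40,251,717.13 ÷ 9.7899 (buy HKD at ask) = HKD 4,111,555.49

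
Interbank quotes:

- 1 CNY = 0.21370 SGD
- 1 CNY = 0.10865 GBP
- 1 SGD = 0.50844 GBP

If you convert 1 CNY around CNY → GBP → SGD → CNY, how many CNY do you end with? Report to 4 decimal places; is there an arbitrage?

1.0000 (no arbitrage)

Around CNY → GBP → SGD → CNY: 1 × 0.10865 ÷ 0.50844 ÷ 0.21370 = 0.999967
Product ≈ 1 (deviation 0.003%, within rounding noise).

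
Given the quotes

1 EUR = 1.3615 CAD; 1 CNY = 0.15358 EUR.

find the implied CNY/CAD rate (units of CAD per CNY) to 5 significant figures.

1 CNY × 0.15358 = 0.15358 EUR
0.15358 EUR × 1.3615 = 0.209099 CAD

CNY/CAD = 0.20910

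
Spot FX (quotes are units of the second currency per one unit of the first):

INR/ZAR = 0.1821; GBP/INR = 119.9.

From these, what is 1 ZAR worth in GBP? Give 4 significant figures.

1 ZAR ÷ 0.1821 = 5.49149 INR
5.49149 INR ÷ 119.9 = 0.0458006 GBP

ZAR/GBP = 0.04580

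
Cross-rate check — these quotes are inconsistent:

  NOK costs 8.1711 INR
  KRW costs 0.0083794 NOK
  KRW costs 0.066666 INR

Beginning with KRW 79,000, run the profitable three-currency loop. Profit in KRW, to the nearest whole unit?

Profitable loop is KRW → NOK → INR → KRW:
KRW 79,000 × 0.0083794 = NOK 661.97
NOK 661.97 × 8.1711 = INR 5,409.04
INR 5,409.04 ÷ 0.066666 = KRW 81,136
Profit = KRW 81,136 − KRW 79,000

Profit: KRW 2,136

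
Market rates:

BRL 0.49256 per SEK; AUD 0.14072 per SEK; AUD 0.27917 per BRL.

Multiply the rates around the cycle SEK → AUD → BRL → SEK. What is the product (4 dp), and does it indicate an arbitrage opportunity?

Around SEK → AUD → BRL → SEK: 1 × 0.14072 ÷ 0.27917 ÷ 0.49256 = 1.023359
Product > 1; profitable direction is SEK → AUD → BRL → SEK.

1.0234 (arbitrage exists)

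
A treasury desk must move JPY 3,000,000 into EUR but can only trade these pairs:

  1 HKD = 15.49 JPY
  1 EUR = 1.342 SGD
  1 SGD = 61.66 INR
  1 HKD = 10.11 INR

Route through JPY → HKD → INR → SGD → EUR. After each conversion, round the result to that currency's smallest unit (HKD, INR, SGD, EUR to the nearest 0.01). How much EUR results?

JPY 3,000,000 ÷ 15.49 = HKD 193,673.34
HKD 193,673.34 × 10.11 = INR 1,958,037.47
INR 1,958,037.47 ÷ 61.66 = SGD 31,755.39
SGD 31,755.39 ÷ 1.342 = EUR 23,662.73

EUR 23,662.73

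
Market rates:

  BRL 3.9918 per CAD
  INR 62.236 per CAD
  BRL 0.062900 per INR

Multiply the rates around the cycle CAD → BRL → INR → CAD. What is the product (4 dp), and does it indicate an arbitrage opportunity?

Around CAD → BRL → INR → CAD: 1 × 3.9918 ÷ 0.062900 ÷ 62.236 = 1.019709
Product > 1; profitable direction is CAD → BRL → INR → CAD.

1.0197 (arbitrage exists)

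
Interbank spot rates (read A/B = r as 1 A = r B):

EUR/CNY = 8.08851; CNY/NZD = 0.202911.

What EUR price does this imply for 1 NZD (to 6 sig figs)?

NZD/EUR = 0.609293

1 NZD ÷ 0.202911 = 4.92827 CNY
4.92827 CNY ÷ 8.08851 = 0.609293 EUR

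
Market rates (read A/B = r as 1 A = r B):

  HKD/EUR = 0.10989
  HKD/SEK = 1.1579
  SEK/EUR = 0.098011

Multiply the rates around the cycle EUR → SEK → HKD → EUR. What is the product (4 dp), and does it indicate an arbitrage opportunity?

Around EUR → SEK → HKD → EUR: 1 ÷ 0.098011 ÷ 1.1579 × 0.10989 = 0.968305
Product < 1; profitable direction is EUR → HKD → SEK → EUR.

0.9683 (arbitrage exists)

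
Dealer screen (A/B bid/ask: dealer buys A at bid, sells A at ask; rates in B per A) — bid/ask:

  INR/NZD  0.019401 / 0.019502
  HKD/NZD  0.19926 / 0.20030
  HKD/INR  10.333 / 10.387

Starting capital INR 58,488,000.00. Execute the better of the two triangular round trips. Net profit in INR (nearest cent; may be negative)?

Best loop INR → NZD → HKD → INR:
INR 58,488,000.00 × 0.019401 (sell INR at bid) = NZD 1,134,725.69
NZD 1,134,725.69 ÷ 0.20030 (buy HKD at ask) = HKD 5,665,130.74
HKD 5,665,130.74 × 10.333 (sell HKD at bid) = INR 58,537,795.98

Net profit: INR 49,795.98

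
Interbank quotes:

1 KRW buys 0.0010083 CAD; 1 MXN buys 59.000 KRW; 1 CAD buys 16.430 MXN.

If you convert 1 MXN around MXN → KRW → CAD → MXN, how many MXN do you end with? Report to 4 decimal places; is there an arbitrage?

0.9774 (arbitrage exists)

Around MXN → KRW → CAD → MXN: 1 × 59.000 × 0.0010083 × 16.430 = 0.977416
Product < 1; profitable direction is MXN → CAD → KRW → MXN.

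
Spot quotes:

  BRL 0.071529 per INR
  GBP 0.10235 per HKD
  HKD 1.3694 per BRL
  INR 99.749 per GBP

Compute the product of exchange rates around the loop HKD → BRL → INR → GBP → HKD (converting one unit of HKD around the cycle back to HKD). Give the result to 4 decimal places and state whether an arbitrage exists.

1.0000 (no arbitrage)

Around HKD → BRL → INR → GBP → HKD: 1 ÷ 1.3694 ÷ 0.071529 ÷ 99.749 ÷ 0.10235 = 0.999980
Product ≈ 1 (deviation 0.002%, within rounding noise).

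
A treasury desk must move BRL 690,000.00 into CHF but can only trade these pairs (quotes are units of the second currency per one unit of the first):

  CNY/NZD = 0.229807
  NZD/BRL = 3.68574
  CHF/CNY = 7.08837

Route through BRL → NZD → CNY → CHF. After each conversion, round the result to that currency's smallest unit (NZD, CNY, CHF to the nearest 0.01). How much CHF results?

BRL 690,000.00 ÷ 3.68574 = NZD 187,208.00
NZD 187,208.00 ÷ 0.229807 = CNY 814,631.41
CNY 814,631.41 ÷ 7.08837 = CHF 114,925.07

CHF 114,925.07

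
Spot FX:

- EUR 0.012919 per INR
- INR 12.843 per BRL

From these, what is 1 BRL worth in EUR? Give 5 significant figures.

BRL/EUR = 0.16592

1 BRL × 12.843 = 12.843 INR
12.843 INR × 0.012919 = 0.165919 EUR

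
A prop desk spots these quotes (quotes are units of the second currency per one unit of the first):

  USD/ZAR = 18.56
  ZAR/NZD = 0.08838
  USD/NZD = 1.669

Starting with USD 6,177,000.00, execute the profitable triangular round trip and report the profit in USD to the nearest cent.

Profitable loop is USD → NZD → ZAR → USD:
USD 6,177,000.00 × 1.669 = NZD 10,309,413.00
NZD 10,309,413.00 ÷ 0.08838 = ZAR 116,648,710.12
ZAR 116,648,710.12 ÷ 18.56 = USD 6,284,952.05
Profit = USD 6,284,952.05 − USD 6,177,000.00

Profit: USD 107,952.05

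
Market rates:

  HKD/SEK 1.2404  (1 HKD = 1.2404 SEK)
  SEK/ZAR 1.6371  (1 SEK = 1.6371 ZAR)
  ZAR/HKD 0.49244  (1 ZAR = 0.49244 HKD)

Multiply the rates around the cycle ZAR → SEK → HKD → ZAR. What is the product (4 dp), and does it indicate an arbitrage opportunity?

1.0000 (no arbitrage)

Around ZAR → SEK → HKD → ZAR: 1 ÷ 1.6371 ÷ 1.2404 ÷ 0.49244 = 1.000022
Product ≈ 1 (deviation 0.002%, within rounding noise).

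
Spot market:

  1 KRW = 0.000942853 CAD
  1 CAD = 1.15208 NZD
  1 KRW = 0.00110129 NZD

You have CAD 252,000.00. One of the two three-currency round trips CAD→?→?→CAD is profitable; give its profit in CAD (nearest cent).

Profit: CAD 3,491.00

Profitable loop is CAD → KRW → NZD → CAD:
CAD 252,000.00 ÷ 0.000942853 = KRW 267,273,902
KRW 267,273,902 × 0.00110129 = NZD 294,346.08
NZD 294,346.08 ÷ 1.15208 = CAD 255,491.00
Profit = CAD 255,491.00 − CAD 252,000.00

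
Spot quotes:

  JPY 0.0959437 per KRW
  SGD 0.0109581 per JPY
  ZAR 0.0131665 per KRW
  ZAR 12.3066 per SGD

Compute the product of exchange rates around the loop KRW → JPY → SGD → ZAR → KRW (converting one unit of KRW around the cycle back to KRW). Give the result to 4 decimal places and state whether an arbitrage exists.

0.9827 (arbitrage exists)

Around KRW → JPY → SGD → ZAR → KRW: 1 × 0.0959437 × 0.0109581 × 12.3066 ÷ 0.0131665 = 0.982697
Product < 1; profitable direction is KRW → ZAR → SGD → JPY → KRW.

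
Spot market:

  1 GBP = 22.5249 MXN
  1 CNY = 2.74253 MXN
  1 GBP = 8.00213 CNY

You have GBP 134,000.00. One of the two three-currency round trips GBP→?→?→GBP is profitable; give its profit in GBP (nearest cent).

Profitable loop is GBP → MXN → CNY → GBP:
GBP 134,000.00 × 22.5249 = MXN 3,018,336.60
MXN 3,018,336.60 ÷ 2.74253 = CNY 1,100,566.48
CNY 1,100,566.48 ÷ 8.00213 = GBP 137,534.19
Profit = GBP 137,534.19 − GBP 134,000.00

Profit: GBP 3,534.19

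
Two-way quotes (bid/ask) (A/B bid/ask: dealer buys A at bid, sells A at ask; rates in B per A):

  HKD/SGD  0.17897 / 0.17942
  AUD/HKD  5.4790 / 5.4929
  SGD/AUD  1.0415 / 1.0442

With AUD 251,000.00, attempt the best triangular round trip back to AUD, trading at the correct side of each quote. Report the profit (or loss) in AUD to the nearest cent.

Best loop AUD → HKD → SGD → AUD:
AUD 251,000.00 × 5.4790 (sell AUD at bid) = HKD 1,375,229.00
HKD 1,375,229.00 × 0.17897 (sell HKD at bid) = SGD 246,124.73
SGD 246,124.73 × 1.0415 (sell SGD at bid) = AUD 256,338.91

Net profit: AUD 5,338.91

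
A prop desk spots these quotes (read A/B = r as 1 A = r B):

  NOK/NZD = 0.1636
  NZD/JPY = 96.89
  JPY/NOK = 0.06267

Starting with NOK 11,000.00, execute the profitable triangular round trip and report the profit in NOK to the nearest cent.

Profit: NOK 73.14

Profitable loop is NOK → JPY → NZD → NOK:
NOK 11,000.00 ÷ 0.06267 = JPY 175,523
JPY 175,523 ÷ 96.89 = NZD 1,811.57
NZD 1,811.57 ÷ 0.1636 = NOK 11,073.14
Profit = NOK 11,073.14 − NOK 11,000.00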